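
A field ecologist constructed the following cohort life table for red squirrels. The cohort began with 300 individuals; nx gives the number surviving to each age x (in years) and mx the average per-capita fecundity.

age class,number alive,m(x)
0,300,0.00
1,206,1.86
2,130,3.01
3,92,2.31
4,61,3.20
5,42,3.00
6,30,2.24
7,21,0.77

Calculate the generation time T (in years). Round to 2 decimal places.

2.68

lx = nx/n0 = nx/300: 1, 0.68667…, 0.43333…, 0.30667…, 0.20333…, 0.14, 0.1, 0.07
lx·mx: 0, 1.2772…, 1.304333…, 0.7084…, 0.650667…, 0.42, 0.224, 0.0539 → R0 = 4.6385…
x·lx·mx: 0, 1.2772…, 2.608667…, 2.1252…, 2.602667…, 2.1, 1.344, 0.3773 → Σ = 12.435033…
T = 12.435033… / 4.6385… = 2.680831… → 2.68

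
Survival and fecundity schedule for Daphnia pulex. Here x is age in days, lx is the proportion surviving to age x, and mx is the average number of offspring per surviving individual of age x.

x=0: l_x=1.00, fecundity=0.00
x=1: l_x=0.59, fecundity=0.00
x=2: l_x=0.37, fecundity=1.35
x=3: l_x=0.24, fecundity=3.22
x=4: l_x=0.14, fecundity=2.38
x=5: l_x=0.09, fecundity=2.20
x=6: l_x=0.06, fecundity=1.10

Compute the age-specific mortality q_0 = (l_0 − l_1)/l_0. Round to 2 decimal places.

q_0 = (l_0 − l_1) / l_0 = (1 − 0.59) / 1
     = 0.41 / 1 = 0.41 → 0.41

0.41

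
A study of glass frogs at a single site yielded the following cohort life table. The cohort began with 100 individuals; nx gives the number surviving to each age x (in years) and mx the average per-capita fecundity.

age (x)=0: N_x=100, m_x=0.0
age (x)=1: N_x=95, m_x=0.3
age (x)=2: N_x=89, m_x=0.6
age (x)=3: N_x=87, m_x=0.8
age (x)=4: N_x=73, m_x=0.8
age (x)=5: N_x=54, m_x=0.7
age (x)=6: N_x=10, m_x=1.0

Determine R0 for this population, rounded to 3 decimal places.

2.577

lx = nx/n0 = nx/100: 1, 0.95, 0.89, 0.87, 0.73, 0.54, 0.1
lx·mx by age: 0, 0.285, 0.534, 0.696, 0.584, 0.378, 0.1
R0 = Σ lx·mx = 2.577 → 2.577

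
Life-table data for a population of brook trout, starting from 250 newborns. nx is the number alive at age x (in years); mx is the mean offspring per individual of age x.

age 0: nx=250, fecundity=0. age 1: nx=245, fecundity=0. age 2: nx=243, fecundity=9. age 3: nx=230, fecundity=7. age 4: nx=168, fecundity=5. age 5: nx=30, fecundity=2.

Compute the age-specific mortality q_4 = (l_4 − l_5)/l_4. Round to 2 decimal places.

lx = nx/n0 = nx/250: 1, 0.98, 0.972, 0.92, 0.672, 0.12
q_4 = (l_4 − l_5) / l_4 = (0.672 − 0.12) / 0.672
     = 0.552 / 0.672 = 0.821429… → 0.82

0.82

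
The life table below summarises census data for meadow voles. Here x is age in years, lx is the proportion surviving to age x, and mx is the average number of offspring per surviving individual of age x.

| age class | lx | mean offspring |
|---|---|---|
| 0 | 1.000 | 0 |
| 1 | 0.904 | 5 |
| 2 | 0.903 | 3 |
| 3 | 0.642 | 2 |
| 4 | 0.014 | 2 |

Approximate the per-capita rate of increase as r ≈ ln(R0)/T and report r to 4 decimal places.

1.3178

R0 = Σ lx·mx = 0 + 4.52 + 2.709 + 1.284 + 0.028 = 8.541
Σ x·lx·mx = 13.902; T = 13.902/8.541 = 1.62768…
r ≈ ln(R0)/T = ln(8.541)/1.62768… = 1.317753… → 1.3178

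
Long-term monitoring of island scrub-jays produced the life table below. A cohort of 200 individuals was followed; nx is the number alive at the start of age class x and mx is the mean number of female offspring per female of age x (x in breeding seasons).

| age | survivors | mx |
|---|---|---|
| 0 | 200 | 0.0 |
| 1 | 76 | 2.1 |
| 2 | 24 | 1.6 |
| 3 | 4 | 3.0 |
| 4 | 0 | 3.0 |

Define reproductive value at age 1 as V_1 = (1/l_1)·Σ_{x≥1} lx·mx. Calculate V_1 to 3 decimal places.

2.763

lx = nx/n0 = nx/200: 1, 0.38, 0.12, 0.02, 0
lx·mx for x ≥ 1: 0.798, 0.192, 0.06, 0 → sum = 1.05
V_1 = 1.05 / l_1 = 1.05 / 0.38 = 2.763158… → 2.763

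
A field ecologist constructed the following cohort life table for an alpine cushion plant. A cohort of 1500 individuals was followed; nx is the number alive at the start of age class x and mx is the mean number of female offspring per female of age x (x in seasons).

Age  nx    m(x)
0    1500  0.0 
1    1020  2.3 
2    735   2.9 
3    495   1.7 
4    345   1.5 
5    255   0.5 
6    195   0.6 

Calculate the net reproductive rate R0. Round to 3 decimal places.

lx = nx/n0 = nx/1500: 1, 0.68, 0.49, 0.33, 0.23, 0.17, 0.13
lx·mx by age: 0, 1.564, 1.421, 0.561, 0.345, 0.085, 0.078
R0 = Σ lx·mx = 4.054 → 4.054

4.054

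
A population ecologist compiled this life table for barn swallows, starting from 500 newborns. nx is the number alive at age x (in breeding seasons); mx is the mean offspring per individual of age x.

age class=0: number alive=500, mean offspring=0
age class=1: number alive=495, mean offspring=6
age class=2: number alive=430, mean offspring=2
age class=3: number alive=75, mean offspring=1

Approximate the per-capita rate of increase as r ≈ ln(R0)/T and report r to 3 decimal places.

1.633

lx = nx/n0 = nx/500: 1, 0.99, 0.86, 0.15
R0 = Σ lx·mx = 0 + 5.94 + 1.72 + 0.15 = 7.81
Σ x·lx·mx = 9.83; T = 9.83/7.81 = 1.25864…
r ≈ ln(R0)/T = ln(7.81)/1.25864… = 1.63303… → 1.633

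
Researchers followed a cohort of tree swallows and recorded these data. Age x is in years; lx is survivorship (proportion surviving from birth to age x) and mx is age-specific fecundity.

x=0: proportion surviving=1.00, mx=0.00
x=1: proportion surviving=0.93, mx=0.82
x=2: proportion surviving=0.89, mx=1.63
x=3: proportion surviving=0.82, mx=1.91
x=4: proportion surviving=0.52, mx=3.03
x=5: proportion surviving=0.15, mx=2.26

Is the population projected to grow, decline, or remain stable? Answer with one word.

R0 = Σ lx·mx = 0 + 0.7626 + 1.4507 + 1.5662 + 1.5756 + 0.339 = 5.6941
R0 > 1, so the population is growing.

growing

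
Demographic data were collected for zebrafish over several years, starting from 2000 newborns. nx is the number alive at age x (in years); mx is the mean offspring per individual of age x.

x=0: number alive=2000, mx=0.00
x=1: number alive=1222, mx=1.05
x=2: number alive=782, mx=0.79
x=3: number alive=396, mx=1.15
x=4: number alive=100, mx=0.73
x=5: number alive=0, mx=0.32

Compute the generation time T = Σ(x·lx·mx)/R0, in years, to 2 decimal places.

1.72

lx = nx/n0 = nx/2000: 1, 0.611, 0.391, 0.198, 0.05, 0
lx·mx: 0, 0.64155, 0.30889, 0.2277, 0.0365, 0 → R0 = 1.21464
x·lx·mx: 0, 0.64155, 0.61778, 0.6831, 0.146, 0 → Σ = 2.08843
T = 2.08843 / 1.21464 = 1.719382… → 1.72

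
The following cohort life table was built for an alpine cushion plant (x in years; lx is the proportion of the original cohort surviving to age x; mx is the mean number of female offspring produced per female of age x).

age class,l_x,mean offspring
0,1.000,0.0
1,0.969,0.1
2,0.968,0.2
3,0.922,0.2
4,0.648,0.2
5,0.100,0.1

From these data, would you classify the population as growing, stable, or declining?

R0 = Σ lx·mx = 0 + 0.0969 + 0.1936 + 0.1844 + 0.1296 + 0.01 = 0.6145
R0 < 1, so the population is declining.

declining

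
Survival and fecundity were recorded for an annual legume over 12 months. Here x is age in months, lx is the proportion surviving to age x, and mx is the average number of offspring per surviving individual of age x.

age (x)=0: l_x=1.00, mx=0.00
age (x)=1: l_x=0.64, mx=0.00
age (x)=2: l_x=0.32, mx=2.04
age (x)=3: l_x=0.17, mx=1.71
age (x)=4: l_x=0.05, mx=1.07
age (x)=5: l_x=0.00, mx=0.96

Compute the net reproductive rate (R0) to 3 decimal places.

0.997

lx·mx by age: 0, 0, 0.6528, 0.2907, 0.0535, 0
R0 = Σ lx·mx = 0.997 → 0.997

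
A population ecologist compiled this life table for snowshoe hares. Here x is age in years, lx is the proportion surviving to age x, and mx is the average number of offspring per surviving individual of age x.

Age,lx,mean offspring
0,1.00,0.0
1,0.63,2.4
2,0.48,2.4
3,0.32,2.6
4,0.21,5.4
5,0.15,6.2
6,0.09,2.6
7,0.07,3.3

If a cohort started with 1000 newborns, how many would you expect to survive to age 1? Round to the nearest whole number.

Expected survivors = N0 · l_1 = 1000 × 0.63 = 630 → 630

630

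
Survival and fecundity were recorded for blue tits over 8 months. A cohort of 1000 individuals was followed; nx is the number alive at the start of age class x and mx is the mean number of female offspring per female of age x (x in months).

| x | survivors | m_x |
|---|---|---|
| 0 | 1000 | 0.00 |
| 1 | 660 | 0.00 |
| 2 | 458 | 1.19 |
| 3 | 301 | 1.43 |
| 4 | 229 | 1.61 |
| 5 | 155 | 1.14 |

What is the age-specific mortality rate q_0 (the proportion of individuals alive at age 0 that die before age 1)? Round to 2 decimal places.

0.34

lx = nx/n0 = nx/1000: 1, 0.66, 0.458, 0.301, 0.229, 0.155
q_0 = (l_0 − l_1) / l_0 = (1 − 0.66) / 1
     = 0.34 / 1 = 0.34 → 0.34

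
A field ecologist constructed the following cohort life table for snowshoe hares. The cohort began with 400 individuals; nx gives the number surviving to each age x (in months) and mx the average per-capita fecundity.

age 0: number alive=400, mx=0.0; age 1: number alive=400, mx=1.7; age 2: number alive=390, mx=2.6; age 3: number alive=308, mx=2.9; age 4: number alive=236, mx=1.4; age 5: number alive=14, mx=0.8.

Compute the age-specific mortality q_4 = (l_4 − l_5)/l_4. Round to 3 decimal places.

0.941

lx = nx/n0 = nx/400: 1, 1, 0.975, 0.77, 0.59, 0.035
q_4 = (l_4 − l_5) / l_4 = (0.59 − 0.035) / 0.59
     = 0.555 / 0.59 = 0.940678… → 0.941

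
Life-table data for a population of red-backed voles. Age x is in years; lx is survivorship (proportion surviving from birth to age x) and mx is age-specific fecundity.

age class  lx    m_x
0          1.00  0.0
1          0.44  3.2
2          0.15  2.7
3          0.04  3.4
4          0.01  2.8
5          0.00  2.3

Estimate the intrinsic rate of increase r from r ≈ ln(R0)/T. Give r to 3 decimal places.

0.492

R0 = Σ lx·mx = 0 + 1.408 + 0.405 + 0.136 + 0.028 + 0 = 1.977
Σ x·lx·mx = 2.738; T = 2.738/1.977 = 1.38493…
r ≈ ln(R0)/T = ln(1.977)/1.38493… = 0.49214… → 0.492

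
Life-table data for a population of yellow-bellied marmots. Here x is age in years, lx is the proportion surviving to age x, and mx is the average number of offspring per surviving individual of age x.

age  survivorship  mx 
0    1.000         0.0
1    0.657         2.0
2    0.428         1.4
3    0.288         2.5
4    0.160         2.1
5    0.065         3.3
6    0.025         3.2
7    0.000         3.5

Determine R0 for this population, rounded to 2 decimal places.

lx·mx by age: 0, 1.314, 0.5992, 0.72, 0.336, 0.2145, 0.08, 0
R0 = Σ lx·mx = 3.2637 → 3.26

3.26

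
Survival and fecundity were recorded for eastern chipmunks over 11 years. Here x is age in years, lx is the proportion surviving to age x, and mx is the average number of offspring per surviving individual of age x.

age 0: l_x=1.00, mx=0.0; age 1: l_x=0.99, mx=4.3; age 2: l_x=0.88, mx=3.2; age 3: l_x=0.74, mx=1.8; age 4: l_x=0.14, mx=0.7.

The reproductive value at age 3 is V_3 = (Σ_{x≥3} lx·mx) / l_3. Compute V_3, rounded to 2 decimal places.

lx·mx for x ≥ 3: 1.332, 0.098 → sum = 1.43
V_3 = 1.43 / l_3 = 1.43 / 0.74 = 1.932432… → 1.93

1.93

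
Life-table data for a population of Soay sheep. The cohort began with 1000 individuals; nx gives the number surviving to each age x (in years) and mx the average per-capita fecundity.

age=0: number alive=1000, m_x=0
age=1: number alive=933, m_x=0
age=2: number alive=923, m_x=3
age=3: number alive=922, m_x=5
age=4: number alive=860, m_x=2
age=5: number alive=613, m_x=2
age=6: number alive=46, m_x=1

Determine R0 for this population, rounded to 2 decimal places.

10.37

lx = nx/n0 = nx/1000: 1, 0.933, 0.923, 0.922, 0.86, 0.613, 0.046
lx·mx by age: 0, 0, 2.769, 4.61, 1.72, 1.226, 0.046
R0 = Σ lx·mx = 10.371 → 10.37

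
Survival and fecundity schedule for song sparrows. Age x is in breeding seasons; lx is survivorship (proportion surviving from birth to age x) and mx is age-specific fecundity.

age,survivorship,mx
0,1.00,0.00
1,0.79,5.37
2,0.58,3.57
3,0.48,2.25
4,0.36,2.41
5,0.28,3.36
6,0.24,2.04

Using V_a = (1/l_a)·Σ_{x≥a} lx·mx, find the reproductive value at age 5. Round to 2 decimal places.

lx·mx for x ≥ 5: 0.9408, 0.4896 → sum = 1.4304
V_5 = 1.4304 / l_5 = 1.4304 / 0.28 = 5.108571… → 5.11

5.11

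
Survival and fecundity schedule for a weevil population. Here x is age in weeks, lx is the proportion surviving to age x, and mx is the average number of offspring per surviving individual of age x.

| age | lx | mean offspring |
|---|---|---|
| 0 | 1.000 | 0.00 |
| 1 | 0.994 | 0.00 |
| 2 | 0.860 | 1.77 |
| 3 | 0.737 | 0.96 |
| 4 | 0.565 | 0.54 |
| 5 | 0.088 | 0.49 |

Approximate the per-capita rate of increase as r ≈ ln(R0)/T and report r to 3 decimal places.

R0 = Σ lx·mx = 0 + 0 + 1.5222 + 0.70752 + 0.3051 + 0.04312 = 2.57794
Σ x·lx·mx = 6.60296; T = 6.60296/2.57794 = 2.56133…
r ≈ ln(R0)/T = ln(2.57794)/2.56133… = 0.36973… → 0.370

0.370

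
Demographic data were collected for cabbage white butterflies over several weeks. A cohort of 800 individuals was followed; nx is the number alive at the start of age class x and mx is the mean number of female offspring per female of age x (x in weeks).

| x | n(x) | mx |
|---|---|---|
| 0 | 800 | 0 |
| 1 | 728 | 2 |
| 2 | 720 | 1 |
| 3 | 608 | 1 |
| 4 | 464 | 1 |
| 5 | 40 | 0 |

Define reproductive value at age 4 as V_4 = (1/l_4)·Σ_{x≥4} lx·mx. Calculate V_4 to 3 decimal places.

lx = nx/n0 = nx/800: 1, 0.91, 0.9, 0.76, 0.58, 0.05
lx·mx for x ≥ 4: 0.58, 0 → sum = 0.58
V_4 = 0.58 / l_4 = 0.58 / 0.58 = 1 → 1.000

1.000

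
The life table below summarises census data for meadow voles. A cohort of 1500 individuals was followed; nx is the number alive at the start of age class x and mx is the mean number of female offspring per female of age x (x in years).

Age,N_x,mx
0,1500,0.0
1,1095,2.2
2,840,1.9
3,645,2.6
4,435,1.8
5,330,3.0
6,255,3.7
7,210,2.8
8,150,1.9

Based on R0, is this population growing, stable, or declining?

lx = nx/n0 = nx/1500: 1, 0.73, 0.56, 0.43, 0.29, 0.22, 0.17, 0.14, 0.1
R0 = Σ lx·mx = 0 + 1.606 + 1.064 + 1.118 + 0.522 + 0.66 + 0.629 + 0.392 + 0.19 = 6.181
R0 > 1, so the population is growing.

growing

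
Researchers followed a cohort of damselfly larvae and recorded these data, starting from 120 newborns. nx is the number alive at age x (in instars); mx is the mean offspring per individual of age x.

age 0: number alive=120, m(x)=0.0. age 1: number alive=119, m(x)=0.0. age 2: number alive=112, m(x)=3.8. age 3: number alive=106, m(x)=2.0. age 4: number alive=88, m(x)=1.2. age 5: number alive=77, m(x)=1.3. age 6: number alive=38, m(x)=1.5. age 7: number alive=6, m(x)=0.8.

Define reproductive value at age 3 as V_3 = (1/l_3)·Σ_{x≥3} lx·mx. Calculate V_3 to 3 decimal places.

4.524

lx = nx/n0 = nx/120: 1, 0.99167…, 0.93333…, 0.88333…, 0.73333…, 0.64167…, 0.31667…, 0.05
lx·mx for x ≥ 3: 1.766667…, 0.88…, 0.834167…, 0.475…, 0.04 → sum = 3.995833…
V_3 = 3.995833… / l_3 = 3.995833… / 0.883333… = 4.523585… → 4.524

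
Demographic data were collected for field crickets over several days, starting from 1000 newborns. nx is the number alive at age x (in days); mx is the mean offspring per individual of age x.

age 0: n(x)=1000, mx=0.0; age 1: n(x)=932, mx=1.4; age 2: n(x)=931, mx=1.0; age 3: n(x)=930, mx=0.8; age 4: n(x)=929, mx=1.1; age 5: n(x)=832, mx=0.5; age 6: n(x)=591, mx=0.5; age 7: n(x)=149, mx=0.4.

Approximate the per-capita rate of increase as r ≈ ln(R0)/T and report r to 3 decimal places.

0.542

lx = nx/n0 = nx/1000: 1, 0.932, 0.931, 0.93, 0.929, 0.832, 0.591, 0.149
R0 = Σ lx·mx = 0 + 1.3048 + 0.931 + 0.744 + 1.0219 + 0.416 + 0.2955 + 0.0596 = 4.7728
Σ x·lx·mx = 13.7566; T = 13.7566/4.7728 = 2.88229…
r ≈ ln(R0)/T = ln(4.7728)/2.88229… = 0.54225… → 0.542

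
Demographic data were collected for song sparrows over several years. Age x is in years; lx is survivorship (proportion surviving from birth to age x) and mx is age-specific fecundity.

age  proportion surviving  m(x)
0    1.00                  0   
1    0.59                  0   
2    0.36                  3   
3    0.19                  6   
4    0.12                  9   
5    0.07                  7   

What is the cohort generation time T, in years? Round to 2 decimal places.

3.26

lx·mx: 0, 0, 1.08, 1.14, 1.08, 0.49 → R0 = 3.79
x·lx·mx: 0, 0, 2.16, 3.42, 4.32, 2.45 → Σ = 12.35
T = 12.35 / 3.79 = 3.258575… → 3.26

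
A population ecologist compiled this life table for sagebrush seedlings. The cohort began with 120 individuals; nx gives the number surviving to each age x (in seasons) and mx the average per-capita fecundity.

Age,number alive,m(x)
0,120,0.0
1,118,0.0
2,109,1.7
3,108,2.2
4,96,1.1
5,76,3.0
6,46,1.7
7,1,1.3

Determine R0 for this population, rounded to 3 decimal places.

6.967

lx = nx/n0 = nx/120: 1, 0.98333…, 0.90833…, 0.9, 0.8, 0.63333…, 0.38333…, 0.00833…
lx·mx by age: 0, 0, 1.544167…, 1.98, 0.88, 1.9…, 0.651667…, 0.010833…
R0 = Σ lx·mx = 6.966667… → 6.967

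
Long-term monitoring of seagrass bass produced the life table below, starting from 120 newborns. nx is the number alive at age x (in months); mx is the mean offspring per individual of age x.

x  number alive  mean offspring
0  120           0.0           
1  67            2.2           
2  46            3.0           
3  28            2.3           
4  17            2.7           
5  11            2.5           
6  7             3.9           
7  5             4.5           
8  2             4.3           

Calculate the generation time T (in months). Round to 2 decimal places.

2.76

lx = nx/n0 = nx/120: 1, 0.55833…, 0.38333…, 0.23333…, 0.14167…, 0.09167…, 0.05833…, 0.04167…, 0.01667…
lx·mx: 0, 1.228333…, 1.15…, 0.536667…, 0.3825…, 0.229167…, 0.2275…, 0.1875…, 0.071667… → R0 = 4.013333…
x·lx·mx: 0, 1.228333…, 2.3…, 1.61…, 1.53…, 1.145833…, 1.365…, 1.3125…, 0.573333… → Σ = 11.065…
T = 11.065… / 4.013333… = 2.75706… → 2.76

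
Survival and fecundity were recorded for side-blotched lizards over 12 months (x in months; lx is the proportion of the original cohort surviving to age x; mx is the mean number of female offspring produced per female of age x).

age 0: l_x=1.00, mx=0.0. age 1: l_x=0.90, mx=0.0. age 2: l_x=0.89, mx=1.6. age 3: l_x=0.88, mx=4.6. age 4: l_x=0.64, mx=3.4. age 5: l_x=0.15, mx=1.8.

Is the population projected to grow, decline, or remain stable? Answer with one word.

R0 = Σ lx·mx = 0 + 0 + 1.424 + 4.048 + 2.176 + 0.27 = 7.918
R0 > 1, so the population is growing.

growing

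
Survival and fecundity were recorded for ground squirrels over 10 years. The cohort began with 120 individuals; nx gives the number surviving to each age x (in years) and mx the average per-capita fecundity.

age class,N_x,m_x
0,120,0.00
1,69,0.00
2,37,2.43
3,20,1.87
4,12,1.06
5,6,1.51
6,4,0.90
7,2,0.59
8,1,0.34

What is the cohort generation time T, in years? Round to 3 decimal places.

lx = nx/n0 = nx/120: 1, 0.575, 0.30833…, 0.16667…, 0.1, 0.05, 0.03333…, 0.01667…, 0.00833…
lx·mx: 0, 0, 0.74925…, 0.311667…, 0.106, 0.0755, 0.03…, 0.009833…, 0.002833… → R0 = 1.285083…
x·lx·mx: 0, 0, 1.4985…, 0.935…, 0.424, 0.3775, 0.18…, 0.068833…, 0.022667… → Σ = 3.5065…
T = 3.5065… / 1.285083… = 2.728617… → 2.729

2.729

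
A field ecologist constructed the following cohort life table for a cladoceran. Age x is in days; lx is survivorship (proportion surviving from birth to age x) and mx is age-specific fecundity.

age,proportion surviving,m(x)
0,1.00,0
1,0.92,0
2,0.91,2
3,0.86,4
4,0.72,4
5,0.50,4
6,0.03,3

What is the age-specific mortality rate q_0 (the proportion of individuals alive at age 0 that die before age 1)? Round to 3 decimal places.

q_0 = (l_0 − l_1) / l_0 = (1 − 0.92) / 1
     = 0.08 / 1 = 0.08 → 0.080

0.080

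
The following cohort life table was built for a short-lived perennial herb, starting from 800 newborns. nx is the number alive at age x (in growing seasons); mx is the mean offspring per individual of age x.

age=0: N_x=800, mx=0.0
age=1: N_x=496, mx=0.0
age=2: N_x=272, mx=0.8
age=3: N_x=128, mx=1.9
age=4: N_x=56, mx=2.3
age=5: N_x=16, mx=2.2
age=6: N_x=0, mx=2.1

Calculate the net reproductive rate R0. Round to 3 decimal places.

0.781

lx = nx/n0 = nx/800: 1, 0.62, 0.34, 0.16, 0.07, 0.02, 0
lx·mx by age: 0, 0, 0.272, 0.304, 0.161, 0.044, 0
R0 = Σ lx·mx = 0.781 → 0.781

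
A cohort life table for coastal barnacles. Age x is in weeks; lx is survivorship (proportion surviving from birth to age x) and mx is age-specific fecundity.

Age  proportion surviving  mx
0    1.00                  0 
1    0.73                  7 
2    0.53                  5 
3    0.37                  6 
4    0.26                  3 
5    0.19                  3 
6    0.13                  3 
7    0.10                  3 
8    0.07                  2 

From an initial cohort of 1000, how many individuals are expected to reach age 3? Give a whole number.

Expected survivors = N0 · l_3 = 1000 × 0.37 = 370 → 370

370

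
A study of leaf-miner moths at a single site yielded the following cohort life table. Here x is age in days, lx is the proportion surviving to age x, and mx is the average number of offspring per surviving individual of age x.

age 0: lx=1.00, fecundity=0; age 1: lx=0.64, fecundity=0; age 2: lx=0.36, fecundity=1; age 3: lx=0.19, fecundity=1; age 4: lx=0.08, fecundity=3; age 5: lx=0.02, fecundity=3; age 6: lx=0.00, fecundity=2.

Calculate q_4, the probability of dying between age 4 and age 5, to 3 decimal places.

q_4 = (l_4 − l_5) / l_4 = (0.08 − 0.02) / 0.08
     = 0.06 / 0.08 = 0.75 → 0.750

0.750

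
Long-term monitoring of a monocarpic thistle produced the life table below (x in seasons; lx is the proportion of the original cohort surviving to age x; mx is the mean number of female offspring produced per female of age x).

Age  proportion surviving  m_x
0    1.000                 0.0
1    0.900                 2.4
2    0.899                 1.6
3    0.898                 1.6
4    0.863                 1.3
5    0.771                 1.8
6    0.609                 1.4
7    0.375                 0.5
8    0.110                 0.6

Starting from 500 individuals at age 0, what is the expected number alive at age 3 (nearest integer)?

Expected survivors = N0 · l_3 = 500 × 0.898 = 449 → 449

449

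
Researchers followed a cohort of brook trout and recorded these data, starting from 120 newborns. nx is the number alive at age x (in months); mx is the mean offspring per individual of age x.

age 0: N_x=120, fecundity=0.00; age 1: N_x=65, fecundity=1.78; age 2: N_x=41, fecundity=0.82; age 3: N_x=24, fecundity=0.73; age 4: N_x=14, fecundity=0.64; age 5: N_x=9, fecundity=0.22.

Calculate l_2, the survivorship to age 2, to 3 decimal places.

0.342

l_2 = n_2/n_0 = 41/120 = 0.341667… → 0.342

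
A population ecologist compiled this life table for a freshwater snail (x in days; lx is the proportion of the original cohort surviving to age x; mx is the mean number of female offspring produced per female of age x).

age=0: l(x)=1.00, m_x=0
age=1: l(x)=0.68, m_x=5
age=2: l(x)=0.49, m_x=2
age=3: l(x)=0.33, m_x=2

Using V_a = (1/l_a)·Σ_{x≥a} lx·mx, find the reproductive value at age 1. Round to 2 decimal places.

7.41

lx·mx for x ≥ 1: 3.4, 0.98, 0.66 → sum = 5.04
V_1 = 5.04 / l_1 = 5.04 / 0.68 = 7.411765… → 7.41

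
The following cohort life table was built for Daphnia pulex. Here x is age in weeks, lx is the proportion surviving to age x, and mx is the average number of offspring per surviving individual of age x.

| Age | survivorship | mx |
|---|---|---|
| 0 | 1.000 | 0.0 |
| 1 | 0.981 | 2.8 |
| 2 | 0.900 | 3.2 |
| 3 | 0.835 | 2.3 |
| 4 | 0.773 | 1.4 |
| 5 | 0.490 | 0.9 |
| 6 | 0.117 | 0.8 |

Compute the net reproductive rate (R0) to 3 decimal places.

lx·mx by age: 0, 2.7468, 2.88, 1.9205, 1.0822, 0.441, 0.0936
R0 = Σ lx·mx = 9.1641 → 9.164

9.164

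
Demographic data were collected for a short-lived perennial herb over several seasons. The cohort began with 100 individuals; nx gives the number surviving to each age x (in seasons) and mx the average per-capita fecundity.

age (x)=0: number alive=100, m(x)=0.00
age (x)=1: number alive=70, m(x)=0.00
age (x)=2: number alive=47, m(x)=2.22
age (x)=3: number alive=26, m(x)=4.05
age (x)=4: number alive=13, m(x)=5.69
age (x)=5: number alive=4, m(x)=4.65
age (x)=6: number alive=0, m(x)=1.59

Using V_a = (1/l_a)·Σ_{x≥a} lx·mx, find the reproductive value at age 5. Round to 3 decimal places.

lx = nx/n0 = nx/100: 1, 0.7, 0.47, 0.26, 0.13, 0.04, 0
lx·mx for x ≥ 5: 0.186, 0 → sum = 0.186
V_5 = 0.186 / l_5 = 0.186 / 0.04 = 4.65 → 4.650

4.650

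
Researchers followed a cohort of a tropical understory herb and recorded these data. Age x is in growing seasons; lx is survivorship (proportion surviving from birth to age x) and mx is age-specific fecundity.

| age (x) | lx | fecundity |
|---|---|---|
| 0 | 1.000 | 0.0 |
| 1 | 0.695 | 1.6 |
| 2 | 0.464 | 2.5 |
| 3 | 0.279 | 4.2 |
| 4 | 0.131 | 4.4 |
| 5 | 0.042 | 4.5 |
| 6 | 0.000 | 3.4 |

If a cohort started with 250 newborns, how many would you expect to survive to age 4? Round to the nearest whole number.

33

Expected survivors = N0 · l_4 = 250 × 0.131 = 32.75 → 33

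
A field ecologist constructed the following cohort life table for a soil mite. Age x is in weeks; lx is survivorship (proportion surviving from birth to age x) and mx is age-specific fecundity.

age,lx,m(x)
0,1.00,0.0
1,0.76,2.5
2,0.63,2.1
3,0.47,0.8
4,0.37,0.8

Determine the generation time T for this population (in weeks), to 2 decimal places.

lx·mx: 0, 1.9, 1.323, 0.376, 0.296 → R0 = 3.895
x·lx·mx: 0, 1.9, 2.646, 1.128, 1.184 → Σ = 6.858
T = 6.858 / 3.895 = 1.760719… → 1.76

1.76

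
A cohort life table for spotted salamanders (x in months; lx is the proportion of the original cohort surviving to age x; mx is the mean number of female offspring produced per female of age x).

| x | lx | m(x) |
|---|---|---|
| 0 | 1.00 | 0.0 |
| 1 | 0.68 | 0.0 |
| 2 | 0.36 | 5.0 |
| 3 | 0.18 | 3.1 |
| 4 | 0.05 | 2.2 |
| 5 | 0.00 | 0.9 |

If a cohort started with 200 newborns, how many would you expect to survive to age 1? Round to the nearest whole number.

Expected survivors = N0 · l_1 = 200 × 0.68 = 136 → 136

136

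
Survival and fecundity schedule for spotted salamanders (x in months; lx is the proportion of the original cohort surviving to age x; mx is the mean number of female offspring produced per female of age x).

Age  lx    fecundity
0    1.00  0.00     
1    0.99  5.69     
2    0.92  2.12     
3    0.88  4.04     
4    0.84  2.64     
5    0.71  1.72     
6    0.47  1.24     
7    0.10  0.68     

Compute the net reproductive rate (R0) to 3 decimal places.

lx·mx by age: 0, 5.6331, 1.9504, 3.5552, 2.2176, 1.2212, 0.5828, 0.068
R0 = Σ lx·mx = 15.2283 → 15.228

15.228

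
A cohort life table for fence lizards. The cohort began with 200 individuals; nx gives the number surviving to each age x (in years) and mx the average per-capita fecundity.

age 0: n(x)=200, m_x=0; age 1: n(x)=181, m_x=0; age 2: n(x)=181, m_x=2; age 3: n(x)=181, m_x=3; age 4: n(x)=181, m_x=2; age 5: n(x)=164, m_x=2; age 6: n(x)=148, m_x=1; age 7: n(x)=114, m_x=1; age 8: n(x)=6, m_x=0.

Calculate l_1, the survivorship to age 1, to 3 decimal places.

l_1 = n_1/n_0 = 181/200 = 0.905 → 0.905

0.905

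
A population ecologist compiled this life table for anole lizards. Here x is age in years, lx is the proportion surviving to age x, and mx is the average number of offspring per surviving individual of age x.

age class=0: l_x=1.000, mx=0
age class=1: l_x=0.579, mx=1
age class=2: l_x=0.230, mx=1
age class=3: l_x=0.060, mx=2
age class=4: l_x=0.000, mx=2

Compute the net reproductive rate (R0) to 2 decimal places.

0.93

lx·mx by age: 0, 0.579, 0.23, 0.12, 0
R0 = Σ lx·mx = 0.929 → 0.93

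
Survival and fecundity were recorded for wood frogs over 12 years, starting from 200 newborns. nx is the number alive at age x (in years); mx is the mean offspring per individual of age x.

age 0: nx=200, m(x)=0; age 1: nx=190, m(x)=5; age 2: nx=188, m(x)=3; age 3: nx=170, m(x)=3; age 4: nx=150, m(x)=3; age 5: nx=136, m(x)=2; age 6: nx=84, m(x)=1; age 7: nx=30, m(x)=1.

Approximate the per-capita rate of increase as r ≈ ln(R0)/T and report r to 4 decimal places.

1.0169

lx = nx/n0 = nx/200: 1, 0.95, 0.94, 0.85, 0.75, 0.68, 0.42, 0.15
R0 = Σ lx·mx = 0 + 4.75 + 2.82 + 2.55 + 2.25 + 1.36 + 0.42 + 0.15 = 14.3
Σ x·lx·mx = 37.41; T = 37.41/14.3 = 2.61608…
r ≈ ln(R0)/T = ln(14.3)/2.61608… = 1.016886… → 1.0169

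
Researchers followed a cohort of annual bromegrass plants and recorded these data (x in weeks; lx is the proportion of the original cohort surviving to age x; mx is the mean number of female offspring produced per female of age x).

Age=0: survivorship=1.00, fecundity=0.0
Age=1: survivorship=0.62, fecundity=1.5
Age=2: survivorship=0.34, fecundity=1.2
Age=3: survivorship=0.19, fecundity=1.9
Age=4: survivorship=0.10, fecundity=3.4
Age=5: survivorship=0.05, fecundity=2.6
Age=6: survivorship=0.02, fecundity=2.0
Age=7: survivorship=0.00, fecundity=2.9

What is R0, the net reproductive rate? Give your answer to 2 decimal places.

lx·mx by age: 0, 0.93, 0.408, 0.361, 0.34, 0.13, 0.04, 0
R0 = Σ lx·mx = 2.209 → 2.21

2.21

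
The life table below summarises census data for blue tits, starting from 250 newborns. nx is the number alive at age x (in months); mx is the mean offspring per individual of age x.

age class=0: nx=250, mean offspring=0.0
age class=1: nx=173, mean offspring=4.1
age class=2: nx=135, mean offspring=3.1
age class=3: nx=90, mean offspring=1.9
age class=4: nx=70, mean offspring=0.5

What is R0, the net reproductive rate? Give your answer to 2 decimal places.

lx = nx/n0 = nx/250: 1, 0.692, 0.54, 0.36, 0.28
lx·mx by age: 0, 2.8372, 1.674, 0.684, 0.14
R0 = Σ lx·mx = 5.3352 → 5.34

5.34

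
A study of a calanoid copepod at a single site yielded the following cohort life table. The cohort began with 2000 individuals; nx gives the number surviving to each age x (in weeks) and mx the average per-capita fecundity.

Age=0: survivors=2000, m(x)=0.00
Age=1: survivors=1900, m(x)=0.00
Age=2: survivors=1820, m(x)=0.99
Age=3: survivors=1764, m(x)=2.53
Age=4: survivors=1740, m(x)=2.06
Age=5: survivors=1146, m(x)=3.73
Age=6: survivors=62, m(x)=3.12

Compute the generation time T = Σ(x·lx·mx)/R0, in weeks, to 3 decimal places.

3.762

lx = nx/n0 = nx/2000: 1, 0.95, 0.91, 0.882, 0.87, 0.573, 0.031
lx·mx: 0, 0, 0.9009, 2.23146, 1.7922, 2.13729, 0.09672 → R0 = 7.15857
x·lx·mx: 0, 0, 1.8018, 6.69438, 7.1688, 10.68645, 0.58032 → Σ = 26.93175
T = 26.93175 / 7.15857 = 3.762169… → 3.762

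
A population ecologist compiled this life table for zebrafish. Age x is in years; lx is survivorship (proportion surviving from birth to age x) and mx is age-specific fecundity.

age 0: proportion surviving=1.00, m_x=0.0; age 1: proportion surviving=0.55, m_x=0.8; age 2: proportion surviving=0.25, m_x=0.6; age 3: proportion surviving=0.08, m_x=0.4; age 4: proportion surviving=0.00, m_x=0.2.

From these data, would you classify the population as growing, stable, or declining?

declining

R0 = Σ lx·mx = 0 + 0.44 + 0.15 + 0.032 + 0 = 0.622
R0 < 1, so the population is declining.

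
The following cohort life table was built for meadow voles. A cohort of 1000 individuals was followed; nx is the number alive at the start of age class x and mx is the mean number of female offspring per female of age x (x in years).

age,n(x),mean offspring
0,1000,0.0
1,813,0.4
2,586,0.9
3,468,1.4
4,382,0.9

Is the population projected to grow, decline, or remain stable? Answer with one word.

lx = nx/n0 = nx/1000: 1, 0.813, 0.586, 0.468, 0.382
R0 = Σ lx·mx = 0 + 0.3252 + 0.5274 + 0.6552 + 0.3438 = 1.8516
R0 > 1, so the population is growing.

growing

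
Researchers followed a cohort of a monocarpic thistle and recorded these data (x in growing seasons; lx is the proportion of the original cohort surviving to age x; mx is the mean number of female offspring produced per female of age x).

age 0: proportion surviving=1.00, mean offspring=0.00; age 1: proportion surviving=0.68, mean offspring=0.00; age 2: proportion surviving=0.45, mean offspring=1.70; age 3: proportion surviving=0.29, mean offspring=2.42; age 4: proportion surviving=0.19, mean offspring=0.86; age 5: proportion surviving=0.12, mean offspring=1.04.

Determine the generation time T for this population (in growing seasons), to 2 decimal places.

lx·mx: 0, 0, 0.765, 0.7018, 0.1634, 0.1248 → R0 = 1.755
x·lx·mx: 0, 0, 1.53, 2.1054, 0.6536, 0.624 → Σ = 4.913
T = 4.913 / 1.755 = 2.79943… → 2.80

2.80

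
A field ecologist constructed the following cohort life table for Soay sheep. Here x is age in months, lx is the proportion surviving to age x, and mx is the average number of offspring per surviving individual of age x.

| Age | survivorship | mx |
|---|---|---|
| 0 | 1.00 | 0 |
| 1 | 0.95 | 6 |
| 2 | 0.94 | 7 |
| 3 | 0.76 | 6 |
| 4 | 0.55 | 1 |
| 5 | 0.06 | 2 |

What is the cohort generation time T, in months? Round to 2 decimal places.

lx·mx: 0, 5.7, 6.58, 4.56, 0.55, 0.12 → R0 = 17.51
x·lx·mx: 0, 5.7, 13.16, 13.68, 2.2, 0.6 → Σ = 35.34
T = 35.34 / 17.51 = 2.018275… → 2.02

2.02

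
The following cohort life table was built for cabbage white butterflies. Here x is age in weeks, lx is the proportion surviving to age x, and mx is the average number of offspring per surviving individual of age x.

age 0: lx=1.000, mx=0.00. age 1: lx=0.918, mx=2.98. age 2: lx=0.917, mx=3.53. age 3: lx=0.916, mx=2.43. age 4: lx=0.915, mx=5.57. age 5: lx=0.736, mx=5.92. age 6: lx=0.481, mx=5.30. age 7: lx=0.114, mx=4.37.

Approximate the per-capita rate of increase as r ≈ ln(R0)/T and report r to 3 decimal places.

0.816

R0 = Σ lx·mx = 0 + 2.73564 + 3.23701 + 2.22588 + 5.09655 + 4.35712 + 2.5493 + 0.49818 = 20.69968
Σ x·lx·mx = 76.84216; T = 76.84216/20.69968 = 3.71224…
r ≈ ln(R0)/T = ln(20.69968)/3.71224… = 0.81625… → 0.816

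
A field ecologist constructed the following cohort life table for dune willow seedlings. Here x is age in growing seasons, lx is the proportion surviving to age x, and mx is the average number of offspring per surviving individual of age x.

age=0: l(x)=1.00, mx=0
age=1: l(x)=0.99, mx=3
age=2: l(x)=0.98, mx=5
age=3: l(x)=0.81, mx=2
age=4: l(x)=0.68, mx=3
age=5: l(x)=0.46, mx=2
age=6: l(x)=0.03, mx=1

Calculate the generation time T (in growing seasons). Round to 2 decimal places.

2.45

lx·mx: 0, 2.97, 4.9, 1.62, 2.04, 0.92, 0.03 → R0 = 12.48
x·lx·mx: 0, 2.97, 9.8, 4.86, 8.16, 4.6, 0.18 → Σ = 30.57
T = 30.57 / 12.48 = 2.449519… → 2.45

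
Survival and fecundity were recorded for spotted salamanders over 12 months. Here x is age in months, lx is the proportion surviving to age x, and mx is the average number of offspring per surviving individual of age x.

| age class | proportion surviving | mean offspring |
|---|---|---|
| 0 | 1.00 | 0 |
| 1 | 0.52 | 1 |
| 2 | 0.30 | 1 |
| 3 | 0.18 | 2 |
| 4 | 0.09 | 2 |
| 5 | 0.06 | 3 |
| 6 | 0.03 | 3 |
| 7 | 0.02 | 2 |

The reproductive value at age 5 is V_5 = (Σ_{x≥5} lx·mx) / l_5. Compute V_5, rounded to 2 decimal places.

5.17

lx·mx for x ≥ 5: 0.18, 0.09, 0.04 → sum = 0.31
V_5 = 0.31 / l_5 = 0.31 / 0.06 = 5.166667… → 5.17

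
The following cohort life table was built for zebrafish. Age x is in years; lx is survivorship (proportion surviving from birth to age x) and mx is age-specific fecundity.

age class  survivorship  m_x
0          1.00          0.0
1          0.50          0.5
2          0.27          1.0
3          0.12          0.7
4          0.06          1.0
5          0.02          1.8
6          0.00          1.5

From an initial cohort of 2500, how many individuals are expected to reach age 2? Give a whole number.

675

Expected survivors = N0 · l_2 = 2500 × 0.27 = 675 → 675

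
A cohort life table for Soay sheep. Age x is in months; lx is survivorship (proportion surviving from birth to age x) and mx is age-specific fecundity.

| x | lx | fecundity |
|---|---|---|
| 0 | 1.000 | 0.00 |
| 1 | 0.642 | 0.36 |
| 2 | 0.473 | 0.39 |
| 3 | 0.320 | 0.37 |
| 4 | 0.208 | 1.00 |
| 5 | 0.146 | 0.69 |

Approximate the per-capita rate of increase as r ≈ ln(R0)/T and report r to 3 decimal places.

R0 = Σ lx·mx = 0 + 0.23112 + 0.18447 + 0.1184 + 0.208 + 0.10074 = 0.84273
Σ x·lx·mx = 2.29096; T = 2.29096/0.84273 = 2.7185…
r ≈ ln(R0)/T = ln(0.84273)/2.7185… = -0.06294… → -0.063

-0.063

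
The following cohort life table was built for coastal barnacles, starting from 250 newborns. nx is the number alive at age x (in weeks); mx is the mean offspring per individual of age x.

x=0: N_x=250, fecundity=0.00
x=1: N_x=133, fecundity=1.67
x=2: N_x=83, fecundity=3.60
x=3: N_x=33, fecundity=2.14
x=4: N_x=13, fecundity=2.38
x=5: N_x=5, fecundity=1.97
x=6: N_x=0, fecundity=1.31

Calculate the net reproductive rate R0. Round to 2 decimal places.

lx = nx/n0 = nx/250: 1, 0.532, 0.332, 0.132, 0.052, 0.02, 0
lx·mx by age: 0, 0.88844, 1.1952, 0.28248, 0.12376, 0.0394, 0
R0 = Σ lx·mx = 2.52928 → 2.53

2.53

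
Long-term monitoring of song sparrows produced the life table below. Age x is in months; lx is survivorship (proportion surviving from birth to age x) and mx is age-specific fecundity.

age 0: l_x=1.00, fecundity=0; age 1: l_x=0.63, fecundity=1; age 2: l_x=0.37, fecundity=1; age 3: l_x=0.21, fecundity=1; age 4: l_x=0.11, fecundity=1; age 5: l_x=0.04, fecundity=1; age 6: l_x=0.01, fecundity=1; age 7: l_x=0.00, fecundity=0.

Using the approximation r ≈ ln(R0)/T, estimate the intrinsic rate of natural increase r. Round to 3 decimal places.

R0 = Σ lx·mx = 0 + 0.63 + 0.37 + 0.21 + 0.11 + 0.04 + 0.01 + 0 = 1.37
Σ x·lx·mx = 2.7; T = 2.7/1.37 = 1.9708…
r ≈ ln(R0)/T = ln(1.37)/1.9708… = 0.15974… → 0.160

0.160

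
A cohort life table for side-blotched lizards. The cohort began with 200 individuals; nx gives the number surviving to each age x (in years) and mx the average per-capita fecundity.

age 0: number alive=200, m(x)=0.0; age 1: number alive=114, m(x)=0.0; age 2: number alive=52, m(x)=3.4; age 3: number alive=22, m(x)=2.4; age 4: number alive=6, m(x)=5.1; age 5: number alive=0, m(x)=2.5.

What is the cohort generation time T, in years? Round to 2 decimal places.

2.44

lx = nx/n0 = nx/200: 1, 0.57, 0.26, 0.11, 0.03, 0
lx·mx: 0, 0, 0.884, 0.264, 0.153, 0 → R0 = 1.301
x·lx·mx: 0, 0, 1.768, 0.792, 0.612, 0 → Σ = 3.172
T = 3.172 / 1.301 = 2.438125… → 2.44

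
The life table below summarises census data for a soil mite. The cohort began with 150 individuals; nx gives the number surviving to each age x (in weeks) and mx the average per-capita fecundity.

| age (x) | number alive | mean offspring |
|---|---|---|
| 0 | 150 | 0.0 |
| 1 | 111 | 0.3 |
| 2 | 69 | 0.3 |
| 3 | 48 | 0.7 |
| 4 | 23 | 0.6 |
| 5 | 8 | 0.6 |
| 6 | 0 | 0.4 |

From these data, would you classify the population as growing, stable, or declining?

lx = nx/n0 = nx/150: 1, 0.74, 0.46, 0.32, 0.15333…, 0.05333…, 0
R0 = Σ lx·mx = 0 + 0.222 + 0.138 + 0.224 + 0.092… + 0.032… + 0 = 0.708…
R0 < 1, so the population is declining.

declining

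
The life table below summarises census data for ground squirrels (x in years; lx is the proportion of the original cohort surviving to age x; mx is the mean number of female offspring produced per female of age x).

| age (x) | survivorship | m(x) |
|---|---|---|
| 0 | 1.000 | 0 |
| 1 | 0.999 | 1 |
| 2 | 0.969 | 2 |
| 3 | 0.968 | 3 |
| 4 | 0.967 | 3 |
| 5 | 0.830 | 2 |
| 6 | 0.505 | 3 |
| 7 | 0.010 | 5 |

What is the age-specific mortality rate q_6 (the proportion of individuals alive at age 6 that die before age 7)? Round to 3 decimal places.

q_6 = (l_6 − l_7) / l_6 = (0.505 − 0.01) / 0.505
     = 0.495 / 0.505 = 0.980198… → 0.980

0.980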